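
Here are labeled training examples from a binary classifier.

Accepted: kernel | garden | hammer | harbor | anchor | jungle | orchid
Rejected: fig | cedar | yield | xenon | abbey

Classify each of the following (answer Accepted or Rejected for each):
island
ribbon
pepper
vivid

The pattern is that an item is 'Accepted' exactly when: even length.

Accepted, Accepted, Accepted, Rejected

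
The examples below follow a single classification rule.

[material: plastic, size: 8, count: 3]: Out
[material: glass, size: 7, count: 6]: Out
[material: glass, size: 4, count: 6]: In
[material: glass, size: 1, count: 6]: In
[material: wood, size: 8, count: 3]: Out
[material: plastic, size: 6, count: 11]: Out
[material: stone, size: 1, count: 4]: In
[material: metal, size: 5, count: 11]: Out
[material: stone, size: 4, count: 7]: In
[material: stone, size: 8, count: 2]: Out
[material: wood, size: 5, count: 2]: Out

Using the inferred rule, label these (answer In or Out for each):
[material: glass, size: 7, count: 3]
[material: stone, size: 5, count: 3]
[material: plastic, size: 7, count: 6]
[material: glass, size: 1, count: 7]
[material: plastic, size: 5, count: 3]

Out, Out, Out, In, Out

The distinguishing property — size ≤ 4 — holds for all the 'In' cases and none of the 'Out' cases.
[material: glass, size: 7, count: 3]: size = 7 — fails the rule, so Out.
[material: stone, size: 5, count: 3]: size = 5 — fails the rule, so Out.
[material: plastic, size: 7, count: 6]: size = 7 — fails the rule, so Out.
[material: glass, size: 1, count: 7]: size = 1 — matches, so In.
[material: plastic, size: 5, count: 3]: size = 5 — fails the rule, so Out.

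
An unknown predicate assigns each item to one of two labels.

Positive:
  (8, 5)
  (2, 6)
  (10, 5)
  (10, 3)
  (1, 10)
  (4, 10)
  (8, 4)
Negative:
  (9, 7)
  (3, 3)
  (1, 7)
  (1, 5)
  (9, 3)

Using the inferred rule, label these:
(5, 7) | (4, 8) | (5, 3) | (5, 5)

Every 'Positive' example satisfies: product is even. None of the 'Negative' examples do.
(5, 7): 5·7 = 35 — does not fit, so Negative. (4, 8): 4·8 = 32 — checks out, so Positive. (5, 3): 5·3 = 15 — does not fit, so Negative. (5, 5): 5·5 = 25 — does not fit, so Negative.

Negative, Positive, Negative, Negative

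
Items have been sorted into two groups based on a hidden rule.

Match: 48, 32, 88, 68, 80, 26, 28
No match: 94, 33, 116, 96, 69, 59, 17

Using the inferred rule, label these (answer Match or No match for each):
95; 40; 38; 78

No match, Match, Match, Match

The simplest hypothesis consistent with all the labels is: even AND at most 88.
95: 95 is odd, 95 > 88 — does not fit, so No match. 40: 40 is even, 40 ≤ 88 — meets the rule, so Match. 38: 38 is even, 38 ≤ 88 — meets the rule, so Match. 78: 78 is even, 78 ≤ 88 — meets the rule, so Match.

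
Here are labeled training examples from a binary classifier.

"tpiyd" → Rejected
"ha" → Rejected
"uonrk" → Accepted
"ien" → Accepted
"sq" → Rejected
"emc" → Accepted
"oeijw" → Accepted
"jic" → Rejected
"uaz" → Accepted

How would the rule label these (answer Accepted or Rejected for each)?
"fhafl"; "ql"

Rejected, Rejected

Rule: starts with a vowel. This holds for each 'Accepted' example and fails for each 'Rejected' one.
Rejected: "fhafl", since starts with 'f'.
Rejected: "ql", since starts with 'q'.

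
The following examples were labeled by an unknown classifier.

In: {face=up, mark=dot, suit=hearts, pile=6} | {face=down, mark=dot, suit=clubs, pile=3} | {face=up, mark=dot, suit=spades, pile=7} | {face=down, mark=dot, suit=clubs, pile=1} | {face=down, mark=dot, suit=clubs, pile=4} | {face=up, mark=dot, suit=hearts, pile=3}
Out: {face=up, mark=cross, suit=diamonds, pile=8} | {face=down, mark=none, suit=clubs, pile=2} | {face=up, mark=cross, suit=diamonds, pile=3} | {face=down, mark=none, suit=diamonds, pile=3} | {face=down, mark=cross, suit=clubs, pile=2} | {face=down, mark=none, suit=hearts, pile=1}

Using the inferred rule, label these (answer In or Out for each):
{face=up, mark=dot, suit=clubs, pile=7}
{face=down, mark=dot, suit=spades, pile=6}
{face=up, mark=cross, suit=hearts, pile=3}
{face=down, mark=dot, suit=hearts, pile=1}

The pattern is that an item is 'In' exactly when: mark is dot.
{face=up, mark=dot, suit=clubs, pile=7} → mark is dot → In. {face=down, mark=dot, suit=spades, pile=6} → mark is dot → In. {face=up, mark=cross, suit=hearts, pile=3} → mark is cross → Out. {face=down, mark=dot, suit=hearts, pile=1} → mark is dot → In.

In, In, Out, In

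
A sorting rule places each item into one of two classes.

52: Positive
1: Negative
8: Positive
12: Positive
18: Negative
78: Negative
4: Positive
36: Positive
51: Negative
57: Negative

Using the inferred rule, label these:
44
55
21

Positive, Negative, Negative

The common property of the 'Positive' items is: multiple of 4. No 'Negative' item has it.
44: 44 = 4·11, qualifies → Positive. 55: 55 = 4·13 + 3, fails this test → Negative. 21: 21 = 4·5 + 1, fails this test → Negative.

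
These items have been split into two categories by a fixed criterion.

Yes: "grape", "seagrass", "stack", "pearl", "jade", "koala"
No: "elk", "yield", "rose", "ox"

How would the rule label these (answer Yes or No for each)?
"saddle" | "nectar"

Yes, Yes

Rule: contains 'a'. This holds for each 'Yes' example and fails for each 'No' one.
"saddle": has 'a' — checks out, so Yes. "nectar": has 'a' — checks out, so Yes.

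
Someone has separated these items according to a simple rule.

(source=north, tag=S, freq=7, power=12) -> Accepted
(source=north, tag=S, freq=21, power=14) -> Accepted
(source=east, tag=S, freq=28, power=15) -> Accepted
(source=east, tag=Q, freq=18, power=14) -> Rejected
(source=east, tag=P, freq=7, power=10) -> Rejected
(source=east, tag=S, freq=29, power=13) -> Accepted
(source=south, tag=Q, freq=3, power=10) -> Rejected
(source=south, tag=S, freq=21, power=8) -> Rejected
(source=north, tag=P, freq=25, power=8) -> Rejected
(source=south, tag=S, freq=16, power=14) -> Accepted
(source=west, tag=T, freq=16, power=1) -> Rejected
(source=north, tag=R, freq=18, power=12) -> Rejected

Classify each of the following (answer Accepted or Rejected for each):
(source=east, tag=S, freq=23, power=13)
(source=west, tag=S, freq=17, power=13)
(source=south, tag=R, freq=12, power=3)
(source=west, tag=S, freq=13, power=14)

Rule: tag is S AND power ≥ 10. This holds for each 'Accepted' example and fails for each 'Rejected' one.
Accepted: (source=east, tag=S, freq=23, power=13), since tag is S, power = 13. Accepted: (source=west, tag=S, freq=17, power=13), since tag is S, power = 13. Rejected: (source=south, tag=R, freq=12, power=3), since tag is R, power = 3. Accepted: (source=west, tag=S, freq=13, power=14), since tag is S, power = 14.

Accepted, Accepted, Rejected, Accepted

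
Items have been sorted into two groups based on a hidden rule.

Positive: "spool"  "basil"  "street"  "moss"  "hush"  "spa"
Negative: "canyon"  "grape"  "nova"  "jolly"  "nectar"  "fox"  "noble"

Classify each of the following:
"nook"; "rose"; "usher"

Negative, Positive, Positive

All 'Positive' examples share one property — contains 's' — and every 'Negative' example lacks it.
"nook" — no 's', hence Negative.
"rose" — has 's', hence Positive.
"usher" — has 's', hence Positive.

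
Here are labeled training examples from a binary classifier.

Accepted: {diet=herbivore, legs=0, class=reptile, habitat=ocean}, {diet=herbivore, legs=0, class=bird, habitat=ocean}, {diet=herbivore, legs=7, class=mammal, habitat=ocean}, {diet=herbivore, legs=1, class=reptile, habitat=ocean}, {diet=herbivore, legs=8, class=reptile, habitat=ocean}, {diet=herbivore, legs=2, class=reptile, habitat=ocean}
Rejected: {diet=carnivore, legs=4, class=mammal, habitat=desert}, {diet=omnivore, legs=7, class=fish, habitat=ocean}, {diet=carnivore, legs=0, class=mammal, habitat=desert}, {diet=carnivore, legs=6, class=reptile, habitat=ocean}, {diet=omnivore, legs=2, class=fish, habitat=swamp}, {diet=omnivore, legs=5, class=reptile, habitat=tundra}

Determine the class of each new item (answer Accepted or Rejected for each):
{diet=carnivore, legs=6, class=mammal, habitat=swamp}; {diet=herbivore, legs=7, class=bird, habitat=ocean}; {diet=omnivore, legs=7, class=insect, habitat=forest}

Rejected, Accepted, Rejected

Comparing the two groups points to one rule — diet is herbivore.
{diet=carnivore, legs=6, class=mammal, habitat=swamp}: diet is carnivore — does not satisfy this, so Rejected. {diet=herbivore, legs=7, class=bird, habitat=ocean}: diet is herbivore — meets the rule, so Accepted. {diet=omnivore, legs=7, class=insect, habitat=forest}: diet is omnivore — does not satisfy this, so Rejected.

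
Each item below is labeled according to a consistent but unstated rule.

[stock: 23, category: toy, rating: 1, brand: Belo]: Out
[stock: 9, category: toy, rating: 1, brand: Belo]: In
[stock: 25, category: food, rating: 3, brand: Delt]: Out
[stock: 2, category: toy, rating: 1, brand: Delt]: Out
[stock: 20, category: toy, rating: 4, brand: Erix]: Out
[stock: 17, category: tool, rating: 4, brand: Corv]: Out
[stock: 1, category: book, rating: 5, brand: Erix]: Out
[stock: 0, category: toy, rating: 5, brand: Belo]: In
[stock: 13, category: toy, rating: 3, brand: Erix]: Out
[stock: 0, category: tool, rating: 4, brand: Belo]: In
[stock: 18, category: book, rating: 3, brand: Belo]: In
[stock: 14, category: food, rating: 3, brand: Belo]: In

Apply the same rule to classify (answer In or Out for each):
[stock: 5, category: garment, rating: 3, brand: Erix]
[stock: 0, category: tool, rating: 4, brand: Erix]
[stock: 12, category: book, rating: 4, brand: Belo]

The classifier is using: brand is Belo AND stock ≤ 18.
[stock: 5, category: garment, rating: 3, brand: Erix]: brand is Erix, stock = 5, fails this test → Out. [stock: 0, category: tool, rating: 4, brand: Erix]: brand is Erix, stock = 0, fails this test → Out. [stock: 12, category: book, rating: 4, brand: Belo]: brand is Belo, stock = 12, matches → In.

Out, Out, In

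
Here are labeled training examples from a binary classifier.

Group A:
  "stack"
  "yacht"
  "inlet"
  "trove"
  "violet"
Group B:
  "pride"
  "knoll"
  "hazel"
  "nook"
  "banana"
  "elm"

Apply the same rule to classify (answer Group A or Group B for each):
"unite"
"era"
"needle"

Group A, Group B, Group B

One predicate separates the groups cleanly: contains 't'.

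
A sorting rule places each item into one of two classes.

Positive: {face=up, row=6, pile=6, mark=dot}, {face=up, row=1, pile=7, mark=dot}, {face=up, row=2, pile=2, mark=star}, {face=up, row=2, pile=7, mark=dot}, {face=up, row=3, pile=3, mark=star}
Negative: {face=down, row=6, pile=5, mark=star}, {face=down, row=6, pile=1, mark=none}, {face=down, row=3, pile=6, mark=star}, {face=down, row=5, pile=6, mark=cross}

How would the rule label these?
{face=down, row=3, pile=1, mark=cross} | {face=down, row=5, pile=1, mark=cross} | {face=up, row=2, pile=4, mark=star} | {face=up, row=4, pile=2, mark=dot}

Negative, Negative, Positive, Positive

The distinguishing property — face is up — holds for all the 'Positive' cases and none of the 'Negative' cases.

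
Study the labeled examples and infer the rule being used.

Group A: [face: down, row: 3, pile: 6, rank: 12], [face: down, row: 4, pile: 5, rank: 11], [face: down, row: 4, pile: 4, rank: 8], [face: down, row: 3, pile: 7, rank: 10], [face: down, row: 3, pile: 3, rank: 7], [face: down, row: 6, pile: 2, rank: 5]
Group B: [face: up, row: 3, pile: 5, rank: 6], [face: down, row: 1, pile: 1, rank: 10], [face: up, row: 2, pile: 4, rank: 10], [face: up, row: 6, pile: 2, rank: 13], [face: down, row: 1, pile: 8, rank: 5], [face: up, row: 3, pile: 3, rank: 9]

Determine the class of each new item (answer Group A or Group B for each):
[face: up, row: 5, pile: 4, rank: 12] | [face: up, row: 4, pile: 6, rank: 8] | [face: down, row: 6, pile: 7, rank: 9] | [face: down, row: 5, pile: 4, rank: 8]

Group B, Group B, Group A, Group A

Every 'Group A' example satisfies: face is down AND row ≥ 2. None of the 'Group B' examples do.
[face: up, row: 5, pile: 4, rank: 12]: face is up, row = 5, does not pass → Group B. [face: up, row: 4, pile: 6, rank: 8]: face is up, row = 4, does not pass → Group B. [face: down, row: 6, pile: 7, rank: 9]: face is down, row = 6, qualifies → Group A. [face: down, row: 5, pile: 4, rank: 8]: face is down, row = 5, qualifies → Group A.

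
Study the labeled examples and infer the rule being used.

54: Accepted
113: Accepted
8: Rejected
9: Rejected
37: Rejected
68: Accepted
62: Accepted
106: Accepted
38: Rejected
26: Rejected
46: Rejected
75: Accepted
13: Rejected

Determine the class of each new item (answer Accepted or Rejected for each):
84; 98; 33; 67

Accepted, Accepted, Rejected, Accepted

One predicate separates the groups cleanly: at least 54.
84 — 84 ≥ 54, hence Accepted. 98 — 98 ≥ 54, hence Accepted. 33 — 33 < 54, hence Rejected. 67 — 67 ≥ 54, hence Accepted.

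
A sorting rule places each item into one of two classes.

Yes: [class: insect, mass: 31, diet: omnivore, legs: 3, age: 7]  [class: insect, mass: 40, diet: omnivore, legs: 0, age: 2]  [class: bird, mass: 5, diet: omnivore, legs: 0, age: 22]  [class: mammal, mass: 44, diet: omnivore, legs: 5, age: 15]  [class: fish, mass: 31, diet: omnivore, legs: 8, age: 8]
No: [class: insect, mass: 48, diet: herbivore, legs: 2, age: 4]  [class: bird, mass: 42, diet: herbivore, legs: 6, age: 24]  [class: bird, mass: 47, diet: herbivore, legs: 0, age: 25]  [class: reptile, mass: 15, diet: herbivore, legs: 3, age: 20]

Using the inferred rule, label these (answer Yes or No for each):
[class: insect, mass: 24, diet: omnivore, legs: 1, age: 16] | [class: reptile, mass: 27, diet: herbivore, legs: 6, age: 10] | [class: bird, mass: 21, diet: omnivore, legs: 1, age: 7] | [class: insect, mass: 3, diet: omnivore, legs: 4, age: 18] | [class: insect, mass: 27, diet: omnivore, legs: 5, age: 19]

A rule that fits every label: diet is omnivore — true of each 'Yes' example, false of each 'No' one.
[class: insect, mass: 24, diet: omnivore, legs: 1, age: 16] — diet is omnivore, hence Yes. [class: reptile, mass: 27, diet: herbivore, legs: 6, age: 10] — diet is herbivore, hence No. [class: bird, mass: 21, diet: omnivore, legs: 1, age: 7] — diet is omnivore, hence Yes. [class: insect, mass: 3, diet: omnivore, legs: 4, age: 18] — diet is omnivore, hence Yes. [class: insect, mass: 27, diet: omnivore, legs: 5, age: 19] — diet is omnivore, hence Yes.

Yes, No, Yes, Yes, Yes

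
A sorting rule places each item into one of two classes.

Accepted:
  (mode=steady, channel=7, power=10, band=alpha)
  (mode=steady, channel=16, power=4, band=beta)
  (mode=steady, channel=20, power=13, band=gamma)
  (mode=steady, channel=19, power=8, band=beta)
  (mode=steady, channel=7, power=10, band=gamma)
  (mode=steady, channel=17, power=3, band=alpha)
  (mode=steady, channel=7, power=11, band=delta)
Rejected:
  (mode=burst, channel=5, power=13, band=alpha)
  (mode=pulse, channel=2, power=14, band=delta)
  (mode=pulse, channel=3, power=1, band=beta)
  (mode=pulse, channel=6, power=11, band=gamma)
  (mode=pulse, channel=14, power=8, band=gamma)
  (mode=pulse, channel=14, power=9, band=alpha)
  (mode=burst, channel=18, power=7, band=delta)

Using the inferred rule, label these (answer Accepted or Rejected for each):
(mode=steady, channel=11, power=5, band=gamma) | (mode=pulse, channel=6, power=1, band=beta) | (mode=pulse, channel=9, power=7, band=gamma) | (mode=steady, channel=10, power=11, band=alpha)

A rule that fits every label: mode is steady — true of each 'Accepted' example, false of each 'Rejected' one.
(mode=steady, channel=11, power=5, band=gamma): mode is steady — has this property, so Accepted. (mode=pulse, channel=6, power=1, band=beta): mode is pulse — fails this test, so Rejected. (mode=pulse, channel=9, power=7, band=gamma): mode is pulse — fails this test, so Rejected. (mode=steady, channel=10, power=11, band=alpha): mode is steady — has this property, so Accepted.

Accepted, Rejected, Rejected, Accepted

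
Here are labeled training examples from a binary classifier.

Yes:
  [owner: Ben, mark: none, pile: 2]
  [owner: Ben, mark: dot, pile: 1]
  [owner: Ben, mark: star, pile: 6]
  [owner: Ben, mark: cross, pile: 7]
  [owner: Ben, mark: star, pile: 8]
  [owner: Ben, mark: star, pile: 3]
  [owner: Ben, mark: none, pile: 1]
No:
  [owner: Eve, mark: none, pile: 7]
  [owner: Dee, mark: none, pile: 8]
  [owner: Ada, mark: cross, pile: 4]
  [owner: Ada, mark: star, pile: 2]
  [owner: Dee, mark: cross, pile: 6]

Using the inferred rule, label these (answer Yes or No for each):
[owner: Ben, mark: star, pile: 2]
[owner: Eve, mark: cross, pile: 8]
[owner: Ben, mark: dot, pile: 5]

Yes, No, Yes

Looking at the examples, the only property every 'Yes' case has and every 'No' case lacks is: owner is Ben.
Yes: [owner: Ben, mark: star, pile: 2], since owner is Ben.
No: [owner: Eve, mark: cross, pile: 8], since owner is Eve.
Yes: [owner: Ben, mark: dot, pile: 5], since owner is Ben.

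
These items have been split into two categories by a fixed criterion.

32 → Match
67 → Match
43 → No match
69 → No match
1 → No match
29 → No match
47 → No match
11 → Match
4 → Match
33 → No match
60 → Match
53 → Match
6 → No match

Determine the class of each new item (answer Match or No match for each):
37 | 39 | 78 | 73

One predicate separates the groups cleanly: ≡ 4 (mod 7).
37 — 37 mod 7 = 2, hence No match. 39 — 39 mod 7 = 4, hence Match. 78 — 78 mod 7 = 1, hence No match. 73 — 73 mod 7 = 3, hence No match.

No match, Match, No match, No match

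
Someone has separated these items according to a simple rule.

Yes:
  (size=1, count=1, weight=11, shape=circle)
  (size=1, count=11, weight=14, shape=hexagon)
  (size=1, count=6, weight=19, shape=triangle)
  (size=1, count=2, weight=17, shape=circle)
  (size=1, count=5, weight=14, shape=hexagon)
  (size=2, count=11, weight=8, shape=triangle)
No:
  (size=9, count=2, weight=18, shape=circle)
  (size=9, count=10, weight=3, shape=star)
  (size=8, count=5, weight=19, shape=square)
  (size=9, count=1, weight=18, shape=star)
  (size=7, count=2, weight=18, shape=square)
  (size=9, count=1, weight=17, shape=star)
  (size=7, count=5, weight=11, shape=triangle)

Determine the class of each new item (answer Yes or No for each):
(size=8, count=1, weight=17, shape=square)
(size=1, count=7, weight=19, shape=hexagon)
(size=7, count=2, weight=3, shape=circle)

No, Yes, No

The classifier is using: size ≤ 2.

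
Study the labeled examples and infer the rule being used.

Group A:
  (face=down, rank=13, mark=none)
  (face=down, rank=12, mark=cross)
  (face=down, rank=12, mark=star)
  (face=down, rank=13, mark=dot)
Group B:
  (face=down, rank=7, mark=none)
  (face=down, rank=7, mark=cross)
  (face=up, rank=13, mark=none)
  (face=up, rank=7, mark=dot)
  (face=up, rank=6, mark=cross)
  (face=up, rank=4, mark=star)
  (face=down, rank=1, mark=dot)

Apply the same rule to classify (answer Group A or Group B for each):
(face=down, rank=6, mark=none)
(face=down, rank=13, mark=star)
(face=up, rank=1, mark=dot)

Group B, Group A, Group B

Rule: face is down AND rank ≥ 12. This holds for each 'Group A' example and fails for each 'Group B' one.
(face=down, rank=6, mark=none): face is down, rank = 6 — does not pass, so Group B. (face=down, rank=13, mark=star): face is down, rank = 13 — checks out, so Group A. (face=up, rank=1, mark=dot): face is up, rank = 1 — does not pass, so Group B.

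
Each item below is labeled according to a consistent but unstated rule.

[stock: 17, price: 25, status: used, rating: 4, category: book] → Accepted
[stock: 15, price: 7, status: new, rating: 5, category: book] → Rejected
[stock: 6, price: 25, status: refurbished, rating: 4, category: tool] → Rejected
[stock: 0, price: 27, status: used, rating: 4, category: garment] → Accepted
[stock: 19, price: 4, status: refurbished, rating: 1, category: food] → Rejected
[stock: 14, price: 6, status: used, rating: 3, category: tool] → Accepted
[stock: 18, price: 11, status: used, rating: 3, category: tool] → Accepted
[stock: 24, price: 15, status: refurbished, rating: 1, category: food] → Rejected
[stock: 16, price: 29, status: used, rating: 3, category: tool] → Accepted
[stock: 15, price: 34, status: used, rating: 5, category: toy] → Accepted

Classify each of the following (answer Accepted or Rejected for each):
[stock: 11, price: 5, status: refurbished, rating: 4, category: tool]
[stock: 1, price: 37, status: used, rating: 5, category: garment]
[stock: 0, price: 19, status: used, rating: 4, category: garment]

A rule that fits every label: status is used — true of each 'Accepted' example, false of each 'Rejected' one.
[stock: 11, price: 5, status: refurbished, rating: 4, category: tool]: Rejected (status is refurbished).
[stock: 1, price: 37, status: used, rating: 5, category: garment]: Accepted (status is used).
[stock: 0, price: 19, status: used, rating: 4, category: garment]: Accepted (status is used).

Rejected, Accepted, Accepted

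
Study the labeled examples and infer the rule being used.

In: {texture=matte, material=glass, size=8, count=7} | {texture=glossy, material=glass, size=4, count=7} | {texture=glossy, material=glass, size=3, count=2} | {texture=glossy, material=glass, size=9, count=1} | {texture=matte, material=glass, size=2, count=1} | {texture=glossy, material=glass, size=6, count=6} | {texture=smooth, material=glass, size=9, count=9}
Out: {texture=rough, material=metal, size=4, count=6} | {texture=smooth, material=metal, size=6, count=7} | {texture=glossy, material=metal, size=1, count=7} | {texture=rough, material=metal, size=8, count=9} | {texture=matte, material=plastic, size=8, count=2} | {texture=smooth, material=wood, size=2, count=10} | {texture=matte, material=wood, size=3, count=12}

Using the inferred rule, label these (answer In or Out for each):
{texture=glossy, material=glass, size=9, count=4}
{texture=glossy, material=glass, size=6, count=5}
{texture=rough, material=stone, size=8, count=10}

One predicate separates the groups cleanly: material is glass.

In, In, Out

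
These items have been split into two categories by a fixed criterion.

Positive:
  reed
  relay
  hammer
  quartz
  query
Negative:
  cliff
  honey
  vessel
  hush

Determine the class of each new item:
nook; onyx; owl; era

Negative, Negative, Negative, Positive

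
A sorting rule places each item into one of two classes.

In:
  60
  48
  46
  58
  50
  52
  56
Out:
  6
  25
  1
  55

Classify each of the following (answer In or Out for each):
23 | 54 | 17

Every 'In' example satisfies: even AND at least 25. None of the 'Out' examples do.

Out, In, Out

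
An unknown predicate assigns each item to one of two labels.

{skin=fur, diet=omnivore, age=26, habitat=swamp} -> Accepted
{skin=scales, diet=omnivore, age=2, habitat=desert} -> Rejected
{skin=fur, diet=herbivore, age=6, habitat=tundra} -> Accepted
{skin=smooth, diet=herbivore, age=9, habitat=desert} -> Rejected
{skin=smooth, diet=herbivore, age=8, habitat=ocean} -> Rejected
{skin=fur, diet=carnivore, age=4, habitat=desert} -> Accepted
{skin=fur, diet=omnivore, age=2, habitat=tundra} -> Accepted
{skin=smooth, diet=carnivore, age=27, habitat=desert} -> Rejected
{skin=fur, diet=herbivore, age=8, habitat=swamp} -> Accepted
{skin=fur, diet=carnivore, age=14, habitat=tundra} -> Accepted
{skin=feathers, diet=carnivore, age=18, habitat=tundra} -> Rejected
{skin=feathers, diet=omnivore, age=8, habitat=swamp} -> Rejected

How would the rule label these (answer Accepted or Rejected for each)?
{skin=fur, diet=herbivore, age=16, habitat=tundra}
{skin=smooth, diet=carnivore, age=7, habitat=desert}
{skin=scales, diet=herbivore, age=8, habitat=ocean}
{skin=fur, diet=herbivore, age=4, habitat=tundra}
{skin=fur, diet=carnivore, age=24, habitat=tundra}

Accepted, Rejected, Rejected, Accepted, Accepted

Comparing the two groups points to one rule — skin is fur.
{skin=fur, diet=herbivore, age=16, habitat=tundra}: skin is fur, checks out → Accepted.
{skin=smooth, diet=carnivore, age=7, habitat=desert}: skin is smooth, doesn't qualify → Rejected.
{skin=scales, diet=herbivore, age=8, habitat=ocean}: skin is scales, doesn't qualify → Rejected.
{skin=fur, diet=herbivore, age=4, habitat=tundra}: skin is fur, checks out → Accepted.
{skin=fur, diet=carnivore, age=24, habitat=tundra}: skin is fur, checks out → Accepted.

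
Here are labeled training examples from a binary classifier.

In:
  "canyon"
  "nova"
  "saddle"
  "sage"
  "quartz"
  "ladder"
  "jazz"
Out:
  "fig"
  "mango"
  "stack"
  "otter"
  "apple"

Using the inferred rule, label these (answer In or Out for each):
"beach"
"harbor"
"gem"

Out, In, Out

One predicate separates the groups cleanly: even length.
"beach": length 5, does not satisfy this → Out.
"harbor": length 6, passes → In.
"gem": length 3, does not satisfy this → Out.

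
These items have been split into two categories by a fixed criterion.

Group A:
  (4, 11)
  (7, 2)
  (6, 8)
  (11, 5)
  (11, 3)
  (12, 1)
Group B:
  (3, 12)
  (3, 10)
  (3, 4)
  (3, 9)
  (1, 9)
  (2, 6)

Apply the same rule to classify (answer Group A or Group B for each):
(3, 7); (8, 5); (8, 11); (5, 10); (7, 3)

Group B, Group A, Group A, Group A, Group A

Rule: first ≥ 4. This holds for each 'Group A' example and fails for each 'Group B' one.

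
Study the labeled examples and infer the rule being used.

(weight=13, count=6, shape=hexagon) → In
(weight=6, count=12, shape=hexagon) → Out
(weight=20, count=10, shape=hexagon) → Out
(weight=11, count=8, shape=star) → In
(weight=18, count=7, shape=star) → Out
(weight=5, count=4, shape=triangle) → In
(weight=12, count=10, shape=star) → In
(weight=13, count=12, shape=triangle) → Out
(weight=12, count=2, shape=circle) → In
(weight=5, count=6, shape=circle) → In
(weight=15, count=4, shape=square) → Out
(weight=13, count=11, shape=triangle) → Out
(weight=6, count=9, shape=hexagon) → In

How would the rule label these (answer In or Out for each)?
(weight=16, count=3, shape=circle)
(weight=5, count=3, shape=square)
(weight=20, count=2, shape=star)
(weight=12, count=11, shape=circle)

Out, In, Out, Out

The pattern is that an item is 'In' exactly when: weight ≤ 13 AND count ≤ 10.
(weight=16, count=3, shape=circle): weight = 16, count = 3, fails the rule → Out.
(weight=5, count=3, shape=square): weight = 5, count = 3, passes → In.
(weight=20, count=2, shape=star): weight = 20, count = 2, fails the rule → Out.
(weight=12, count=11, shape=circle): weight = 12, count = 11, fails the rule → Out.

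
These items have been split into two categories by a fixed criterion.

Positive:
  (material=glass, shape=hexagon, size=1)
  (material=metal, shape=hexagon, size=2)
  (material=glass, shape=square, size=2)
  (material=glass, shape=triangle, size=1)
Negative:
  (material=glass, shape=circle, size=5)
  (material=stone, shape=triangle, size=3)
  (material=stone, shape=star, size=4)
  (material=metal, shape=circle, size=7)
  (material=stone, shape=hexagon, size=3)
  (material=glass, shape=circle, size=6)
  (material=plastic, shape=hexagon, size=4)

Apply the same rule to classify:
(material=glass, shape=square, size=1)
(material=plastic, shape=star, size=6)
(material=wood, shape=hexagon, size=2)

All 'Positive' examples share one property — size ≤ 2 — and every 'Negative' example lacks it.
(material=glass, shape=square, size=1): size = 1 — has this property, so Positive. (material=plastic, shape=star, size=6): size = 6 — does not satisfy this, so Negative. (material=wood, shape=hexagon, size=2): size = 2 — has this property, so Positive.

Positive, Negative, Positive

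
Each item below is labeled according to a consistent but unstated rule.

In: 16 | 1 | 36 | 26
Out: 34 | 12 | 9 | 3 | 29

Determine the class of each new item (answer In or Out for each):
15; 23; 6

Checking candidate rules against both groups, what survives is: ≡ 1 (mod 5).
15 — 15 mod 5 = 0, hence Out. 23 — 23 mod 5 = 3, hence Out. 6 — 6 mod 5 = 1, hence In.

Out, Out, In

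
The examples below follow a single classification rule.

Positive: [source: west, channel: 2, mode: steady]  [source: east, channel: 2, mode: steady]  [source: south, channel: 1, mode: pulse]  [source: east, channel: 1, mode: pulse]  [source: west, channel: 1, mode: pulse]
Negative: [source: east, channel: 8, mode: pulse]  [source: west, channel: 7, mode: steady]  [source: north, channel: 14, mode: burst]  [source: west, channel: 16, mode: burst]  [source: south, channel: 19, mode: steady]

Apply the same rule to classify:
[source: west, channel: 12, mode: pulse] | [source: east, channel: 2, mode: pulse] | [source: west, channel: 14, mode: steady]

Negative, Positive, Negative

A rule that fits every label: channel ≤ 2 — true of each 'Positive' example, false of each 'Negative' one.
[source: west, channel: 12, mode: pulse] → channel = 12 → Negative. [source: east, channel: 2, mode: pulse] → channel = 2 → Positive. [source: west, channel: 14, mode: steady] → channel = 14 → Negative.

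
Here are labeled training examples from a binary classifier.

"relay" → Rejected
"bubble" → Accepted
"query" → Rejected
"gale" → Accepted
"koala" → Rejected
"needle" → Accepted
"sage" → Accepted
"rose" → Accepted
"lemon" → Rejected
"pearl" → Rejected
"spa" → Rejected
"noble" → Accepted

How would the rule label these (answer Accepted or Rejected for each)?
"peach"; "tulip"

Rejected, Rejected

The simplest hypothesis consistent with all the labels is: ends with 'e'.
Rejected: "peach", since ends with 'h'. Rejected: "tulip", since ends with 'p'.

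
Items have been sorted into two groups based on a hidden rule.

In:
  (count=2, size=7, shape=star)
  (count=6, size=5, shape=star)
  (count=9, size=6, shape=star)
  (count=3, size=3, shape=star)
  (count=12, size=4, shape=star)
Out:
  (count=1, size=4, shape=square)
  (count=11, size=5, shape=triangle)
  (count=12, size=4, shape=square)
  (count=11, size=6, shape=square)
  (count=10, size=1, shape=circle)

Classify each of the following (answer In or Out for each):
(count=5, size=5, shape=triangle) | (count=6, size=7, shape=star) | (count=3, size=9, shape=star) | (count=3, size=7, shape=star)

Checking candidate rules against both groups, what survives is: shape is star.
(count=5, size=5, shape=triangle): shape is triangle, lacks this property → Out. (count=6, size=7, shape=star): shape is star, has this property → In. (count=3, size=9, shape=star): shape is star, has this property → In. (count=3, size=7, shape=star): shape is star, has this property → In.

Out, In, In, In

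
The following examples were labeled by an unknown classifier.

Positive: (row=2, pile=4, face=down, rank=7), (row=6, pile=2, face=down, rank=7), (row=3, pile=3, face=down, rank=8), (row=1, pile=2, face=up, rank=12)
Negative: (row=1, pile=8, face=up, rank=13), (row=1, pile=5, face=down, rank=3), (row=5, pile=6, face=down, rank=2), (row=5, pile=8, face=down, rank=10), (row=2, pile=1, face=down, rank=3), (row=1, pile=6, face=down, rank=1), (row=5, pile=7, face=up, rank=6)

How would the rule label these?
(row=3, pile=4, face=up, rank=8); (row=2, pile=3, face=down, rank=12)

Positive, Positive

A rule that fits every label: pile ≥ 2 AND pile ≤ 4 — true of each 'Positive' example, false of each 'Negative' one.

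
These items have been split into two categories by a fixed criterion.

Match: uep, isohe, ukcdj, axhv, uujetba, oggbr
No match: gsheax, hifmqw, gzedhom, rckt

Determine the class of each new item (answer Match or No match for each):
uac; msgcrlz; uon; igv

The simplest hypothesis consistent with all the labels is: starts with a vowel.
uac: Match (starts with 'u').
msgcrlz: No match (starts with 'm').
uon: Match (starts with 'u').
igv: Match (starts with 'i').

Match, No match, Match, Match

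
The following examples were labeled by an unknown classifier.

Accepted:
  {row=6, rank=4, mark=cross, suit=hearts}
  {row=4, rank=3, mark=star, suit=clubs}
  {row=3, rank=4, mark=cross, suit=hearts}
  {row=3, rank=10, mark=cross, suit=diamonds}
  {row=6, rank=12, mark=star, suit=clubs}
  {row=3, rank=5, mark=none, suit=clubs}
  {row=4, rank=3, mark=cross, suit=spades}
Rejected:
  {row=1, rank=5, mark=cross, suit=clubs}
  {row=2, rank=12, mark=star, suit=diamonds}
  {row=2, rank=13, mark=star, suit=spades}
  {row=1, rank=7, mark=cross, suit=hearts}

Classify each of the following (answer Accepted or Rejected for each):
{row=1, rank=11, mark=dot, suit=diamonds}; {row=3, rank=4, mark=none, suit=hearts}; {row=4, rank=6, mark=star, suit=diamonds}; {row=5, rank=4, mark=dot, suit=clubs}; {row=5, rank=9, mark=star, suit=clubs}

Rejected, Accepted, Accepted, Accepted, Accepted

'Accepted' ⟺ row ≥ 3.
{row=1, rank=11, mark=dot, suit=diamonds}: Rejected (row = 1).
{row=3, rank=4, mark=none, suit=hearts}: Accepted (row = 3).
{row=4, rank=6, mark=star, suit=diamonds}: Accepted (row = 4).
{row=5, rank=4, mark=dot, suit=clubs}: Accepted (row = 5).
{row=5, rank=9, mark=star, suit=clubs}: Accepted (row = 5).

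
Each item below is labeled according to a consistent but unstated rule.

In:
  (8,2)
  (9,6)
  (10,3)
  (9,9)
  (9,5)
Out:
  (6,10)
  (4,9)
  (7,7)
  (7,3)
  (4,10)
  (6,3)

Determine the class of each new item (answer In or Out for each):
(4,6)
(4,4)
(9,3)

Out, Out, In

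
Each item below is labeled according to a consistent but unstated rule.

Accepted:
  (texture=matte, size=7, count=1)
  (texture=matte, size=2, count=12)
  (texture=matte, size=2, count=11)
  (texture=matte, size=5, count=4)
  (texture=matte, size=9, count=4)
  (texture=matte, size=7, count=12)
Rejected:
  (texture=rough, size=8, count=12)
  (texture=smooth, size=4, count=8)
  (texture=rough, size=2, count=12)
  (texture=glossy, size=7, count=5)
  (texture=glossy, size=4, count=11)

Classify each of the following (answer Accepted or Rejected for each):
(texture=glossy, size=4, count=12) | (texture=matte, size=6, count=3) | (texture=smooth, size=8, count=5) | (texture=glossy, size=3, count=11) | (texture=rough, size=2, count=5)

Rejected, Accepted, Rejected, Rejected, Rejected

The simplest hypothesis consistent with all the labels is: texture is matte.
(texture=glossy, size=4, count=12): Rejected (texture is glossy). (texture=matte, size=6, count=3): Accepted (texture is matte). (texture=smooth, size=8, count=5): Rejected (texture is smooth). (texture=glossy, size=3, count=11): Rejected (texture is glossy). (texture=rough, size=2, count=5): Rejected (texture is rough).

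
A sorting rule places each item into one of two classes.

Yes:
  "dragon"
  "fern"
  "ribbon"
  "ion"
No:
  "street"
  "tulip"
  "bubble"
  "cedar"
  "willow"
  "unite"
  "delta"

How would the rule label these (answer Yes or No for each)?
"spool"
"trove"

No, No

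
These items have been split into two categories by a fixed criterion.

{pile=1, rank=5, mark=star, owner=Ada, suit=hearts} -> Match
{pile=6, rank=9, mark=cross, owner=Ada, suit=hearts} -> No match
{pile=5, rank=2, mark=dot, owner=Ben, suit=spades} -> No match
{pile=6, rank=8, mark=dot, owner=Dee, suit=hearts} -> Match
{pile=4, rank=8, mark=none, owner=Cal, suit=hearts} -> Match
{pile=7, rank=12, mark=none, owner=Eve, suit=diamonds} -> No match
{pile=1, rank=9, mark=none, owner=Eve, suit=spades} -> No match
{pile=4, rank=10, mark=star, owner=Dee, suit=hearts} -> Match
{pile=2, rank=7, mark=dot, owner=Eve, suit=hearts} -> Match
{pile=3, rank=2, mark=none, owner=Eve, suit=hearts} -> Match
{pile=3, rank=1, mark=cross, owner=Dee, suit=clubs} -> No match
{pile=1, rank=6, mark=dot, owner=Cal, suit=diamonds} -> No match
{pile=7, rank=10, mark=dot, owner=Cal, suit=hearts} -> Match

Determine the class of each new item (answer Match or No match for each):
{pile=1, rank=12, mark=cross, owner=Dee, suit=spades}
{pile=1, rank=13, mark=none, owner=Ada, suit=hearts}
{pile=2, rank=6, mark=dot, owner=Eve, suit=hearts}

No match, Match, Match

All 'Match' examples share one property — suit is hearts AND rank ≠ 9 — and every 'No match' example lacks it.
No match: {pile=1, rank=12, mark=cross, owner=Dee, suit=spades}, since suit is spades, rank = 12.
Match: {pile=1, rank=13, mark=none, owner=Ada, suit=hearts}, since suit is hearts, rank = 13.
Match: {pile=2, rank=6, mark=dot, owner=Eve, suit=hearts}, since suit is hearts, rank = 6.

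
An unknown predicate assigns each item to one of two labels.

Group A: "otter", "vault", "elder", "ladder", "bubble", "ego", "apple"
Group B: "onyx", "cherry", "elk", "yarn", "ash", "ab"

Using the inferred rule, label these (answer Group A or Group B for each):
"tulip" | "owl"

The rule appears to be: has ≥ 2 vowels.
"tulip": 2 vowels — satisfies this, so Group A.
"owl": 1 vowel — does not fit, so Group B.

Group A, Group B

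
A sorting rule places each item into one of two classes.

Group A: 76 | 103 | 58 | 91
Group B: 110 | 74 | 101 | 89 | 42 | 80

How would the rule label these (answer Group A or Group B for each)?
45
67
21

Group B, Group A, Group B

The common property of the 'Group A' items is: ≡ 1 (mod 3). No 'Group B' item has it.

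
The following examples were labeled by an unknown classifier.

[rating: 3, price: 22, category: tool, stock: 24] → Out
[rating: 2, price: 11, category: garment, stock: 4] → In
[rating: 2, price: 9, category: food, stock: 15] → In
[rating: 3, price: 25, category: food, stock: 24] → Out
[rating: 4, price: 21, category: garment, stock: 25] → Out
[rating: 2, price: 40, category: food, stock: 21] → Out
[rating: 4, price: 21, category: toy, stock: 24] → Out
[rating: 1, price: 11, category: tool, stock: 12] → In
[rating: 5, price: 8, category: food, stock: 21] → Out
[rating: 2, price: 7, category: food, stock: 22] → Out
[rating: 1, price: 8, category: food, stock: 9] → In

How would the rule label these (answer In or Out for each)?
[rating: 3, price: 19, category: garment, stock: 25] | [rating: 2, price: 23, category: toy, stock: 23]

Out, Out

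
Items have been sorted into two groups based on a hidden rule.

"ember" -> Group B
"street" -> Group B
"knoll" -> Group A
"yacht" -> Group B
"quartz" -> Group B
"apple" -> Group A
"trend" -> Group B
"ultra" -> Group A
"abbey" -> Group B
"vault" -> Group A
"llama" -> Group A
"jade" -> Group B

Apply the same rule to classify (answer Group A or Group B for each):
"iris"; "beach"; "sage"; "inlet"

Group B, Group B, Group B, Group A

One predicate separates the groups cleanly: contains 'l'.
"iris": no 'l', doesn't qualify → Group B. "beach": no 'l', doesn't qualify → Group B. "sage": no 'l', doesn't qualify → Group B. "inlet": has 'l', passes → Group A.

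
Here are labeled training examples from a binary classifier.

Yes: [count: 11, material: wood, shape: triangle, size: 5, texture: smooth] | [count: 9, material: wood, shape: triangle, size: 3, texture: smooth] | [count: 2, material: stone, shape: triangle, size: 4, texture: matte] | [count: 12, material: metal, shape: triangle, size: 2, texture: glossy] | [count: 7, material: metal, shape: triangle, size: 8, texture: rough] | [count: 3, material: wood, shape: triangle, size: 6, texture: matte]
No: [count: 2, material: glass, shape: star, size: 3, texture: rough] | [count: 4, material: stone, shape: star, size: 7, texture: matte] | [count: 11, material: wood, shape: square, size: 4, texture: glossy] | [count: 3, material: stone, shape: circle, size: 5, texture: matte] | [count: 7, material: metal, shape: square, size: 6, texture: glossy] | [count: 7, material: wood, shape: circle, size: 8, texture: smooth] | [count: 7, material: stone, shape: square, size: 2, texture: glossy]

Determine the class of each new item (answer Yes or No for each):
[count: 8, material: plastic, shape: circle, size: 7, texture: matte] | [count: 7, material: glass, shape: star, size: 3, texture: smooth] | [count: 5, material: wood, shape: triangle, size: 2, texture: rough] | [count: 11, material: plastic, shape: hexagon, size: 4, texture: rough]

The common property of the 'Yes' items is: shape is triangle. No 'No' item has it.
[count: 8, material: plastic, shape: circle, size: 7, texture: matte]: shape is circle — fails this test, so No.
[count: 7, material: glass, shape: star, size: 3, texture: smooth]: shape is star — fails this test, so No.
[count: 5, material: wood, shape: triangle, size: 2, texture: rough]: shape is triangle — fits, so Yes.
[count: 11, material: plastic, shape: hexagon, size: 4, texture: rough]: shape is hexagon — fails this test, so No.

No, No, Yes, No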